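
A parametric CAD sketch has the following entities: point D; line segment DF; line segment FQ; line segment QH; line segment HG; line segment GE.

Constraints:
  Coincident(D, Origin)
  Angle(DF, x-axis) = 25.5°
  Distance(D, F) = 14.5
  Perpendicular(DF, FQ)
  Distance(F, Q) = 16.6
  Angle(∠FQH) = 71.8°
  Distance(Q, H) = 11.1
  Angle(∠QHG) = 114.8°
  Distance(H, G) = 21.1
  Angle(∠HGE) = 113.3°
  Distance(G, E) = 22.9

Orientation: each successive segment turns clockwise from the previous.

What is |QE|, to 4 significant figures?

36.50

D is at the origin; DF runs at 25.5° with length 14.5, so F = (13.09, 6.242). DF ⟂ FQ, so FQ runs at -64.50°; with |FQ| = 16.6, Q = (20.23, -8.741). ∠FQH = 71.8° gives QH at -172.7° from the x-axis; with |QH| = 11.1, H = (9.224, -10.15). ∠QHG = 114.8° gives HG at 122.1° from the x-axis; with |HG| = 21.1, G = (-1.989, 7.723). ∠HGE = 113.3° gives GE at 55.40° from the x-axis; with |GE| = 22.9, E = (11.02, 26.57). Then |QE| = |E − Q| = 36.50.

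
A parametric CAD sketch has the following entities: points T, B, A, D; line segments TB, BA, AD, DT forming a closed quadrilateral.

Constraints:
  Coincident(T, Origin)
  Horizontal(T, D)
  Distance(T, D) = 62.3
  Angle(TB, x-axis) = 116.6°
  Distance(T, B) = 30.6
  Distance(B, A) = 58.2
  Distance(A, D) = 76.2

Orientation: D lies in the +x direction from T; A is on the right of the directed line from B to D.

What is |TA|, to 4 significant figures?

31.42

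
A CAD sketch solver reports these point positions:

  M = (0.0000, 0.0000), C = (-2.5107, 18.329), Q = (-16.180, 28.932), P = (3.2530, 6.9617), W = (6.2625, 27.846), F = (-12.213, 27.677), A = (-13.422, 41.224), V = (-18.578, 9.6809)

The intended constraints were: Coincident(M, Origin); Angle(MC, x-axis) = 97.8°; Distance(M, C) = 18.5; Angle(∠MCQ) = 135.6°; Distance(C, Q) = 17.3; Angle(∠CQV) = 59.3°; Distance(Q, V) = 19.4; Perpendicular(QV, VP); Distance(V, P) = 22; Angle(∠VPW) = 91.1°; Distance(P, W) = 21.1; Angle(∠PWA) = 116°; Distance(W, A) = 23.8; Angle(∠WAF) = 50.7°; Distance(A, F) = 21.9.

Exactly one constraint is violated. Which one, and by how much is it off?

Distance(A, F) = 21.9 — off by 8.30.

M = (0.00, 0.00) ✓; MC at 97.80° ✓; |MC| = 18.50 ✓; ∠MCQ = 135.6° ✓; |CQ| = 17.30 ✓; ∠CQV = 59.30° ✓; |QV| = 19.40 ✓; ∠(QV, VP) = 90.00° ✓; |VP| = 22.00 ✓; ∠VPW = 91.10° ✓; |PW| = 21.10 ✓; ∠PWA = 116.0° ✓; |WA| = 23.80 ✓; ∠WAF = 50.70° ✓; |AF| = 13.60 ✗.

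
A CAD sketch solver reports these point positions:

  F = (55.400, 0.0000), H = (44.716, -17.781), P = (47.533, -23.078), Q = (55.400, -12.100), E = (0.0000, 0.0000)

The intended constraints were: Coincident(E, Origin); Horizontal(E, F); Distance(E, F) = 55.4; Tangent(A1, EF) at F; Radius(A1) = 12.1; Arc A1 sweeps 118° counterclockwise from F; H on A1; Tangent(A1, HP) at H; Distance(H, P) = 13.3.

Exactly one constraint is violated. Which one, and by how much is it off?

Distance(H, P) = 13.3 — off by 7.30.

E = (0.00, 0.00) ✓; E.y = 0.00, F.y = 0.00 ✓; |EF| = 55.40 ✓; ∠(QF, FE) = 90.00° ✓; |QF| = 12.10 ✓; bearing(Q→H) − bearing(Q→F) = 118.0° ✓; |QH| = 12.10 ✓; ∠(QH, HP) = 90.00° ✓; |HP| = 5.999 ✗.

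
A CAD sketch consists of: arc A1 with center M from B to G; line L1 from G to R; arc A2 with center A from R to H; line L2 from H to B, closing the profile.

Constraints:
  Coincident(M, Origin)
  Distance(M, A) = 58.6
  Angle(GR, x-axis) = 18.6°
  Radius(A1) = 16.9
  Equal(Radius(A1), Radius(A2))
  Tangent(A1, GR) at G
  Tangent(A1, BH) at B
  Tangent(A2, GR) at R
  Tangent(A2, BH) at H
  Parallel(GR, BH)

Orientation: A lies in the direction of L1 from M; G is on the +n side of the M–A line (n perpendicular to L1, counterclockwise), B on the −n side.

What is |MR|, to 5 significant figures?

60.988

The slot axis is L1's direction at 18.6°, so u = (cos 18.6°, sin 18.6°) = (0.94777, 0.31896) and n = (−sin 18.6°, cos 18.6°) = (-0.31896, 0.94777). M is at the origin and A lies 58.6 along u from M, so A = 58.6·u = (55.539, 18.691). Tangency of A1 to both parallel lines with radius 16.9 puts G and B at M ± 16.9·n: G = (-5.3904, 16.017), B = (5.3904, -16.017). Equal radii place R and H the same way about A: R = A + 16.9·n = (50.149, 34.708), H = A − 16.9·n = (60.930, 2.6737). Then |MR| = |R − M| = 60.988.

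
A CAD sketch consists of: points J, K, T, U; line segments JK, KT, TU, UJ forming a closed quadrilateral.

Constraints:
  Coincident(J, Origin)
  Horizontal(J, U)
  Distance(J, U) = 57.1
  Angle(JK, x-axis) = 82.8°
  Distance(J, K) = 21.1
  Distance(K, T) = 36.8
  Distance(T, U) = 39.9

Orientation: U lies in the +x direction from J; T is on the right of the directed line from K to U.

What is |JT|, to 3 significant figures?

22.5

Checks: |KT| = 36.80 ✓; |TU| = 39.90 ✓.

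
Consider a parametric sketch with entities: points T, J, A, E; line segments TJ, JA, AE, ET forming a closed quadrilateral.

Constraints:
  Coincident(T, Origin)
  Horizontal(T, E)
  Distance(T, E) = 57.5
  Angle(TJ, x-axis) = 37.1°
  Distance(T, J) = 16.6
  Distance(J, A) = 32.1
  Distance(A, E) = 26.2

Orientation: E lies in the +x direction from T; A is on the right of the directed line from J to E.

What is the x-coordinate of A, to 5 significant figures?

35.063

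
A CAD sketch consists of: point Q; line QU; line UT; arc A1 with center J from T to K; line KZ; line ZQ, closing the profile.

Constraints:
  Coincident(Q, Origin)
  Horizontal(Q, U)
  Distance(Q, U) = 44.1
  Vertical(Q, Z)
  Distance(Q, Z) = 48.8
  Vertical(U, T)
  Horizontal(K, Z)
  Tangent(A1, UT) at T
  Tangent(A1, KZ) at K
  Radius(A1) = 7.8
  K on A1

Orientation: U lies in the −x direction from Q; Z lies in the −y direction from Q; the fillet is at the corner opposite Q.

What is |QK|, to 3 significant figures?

60.8

Q is at the origin; QU is horizontal with |QU| = 44.1 and U on the −x side, so U = (-44.1, 0.00). Q and Z share the same x with |QZ| = 48.8 and Z on the −y side, so Z = (0.00, -48.8). The virtual corner opposite Q is at (-44.1, -48.8). Tangency of A1 to UT means the radius JT is perpendicular to UT and A1 meets KZ tangentially, so JK is at right angles to KZ, with radius 7.8, so the center J sits 7.8 in from both sides at J = (-36.3, -41.0). That places the tangent points at T = (-44.1, -41.0) on UT and K = (-36.3, -48.8) on KZ. Then |QK| = |K − Q| = 60.8.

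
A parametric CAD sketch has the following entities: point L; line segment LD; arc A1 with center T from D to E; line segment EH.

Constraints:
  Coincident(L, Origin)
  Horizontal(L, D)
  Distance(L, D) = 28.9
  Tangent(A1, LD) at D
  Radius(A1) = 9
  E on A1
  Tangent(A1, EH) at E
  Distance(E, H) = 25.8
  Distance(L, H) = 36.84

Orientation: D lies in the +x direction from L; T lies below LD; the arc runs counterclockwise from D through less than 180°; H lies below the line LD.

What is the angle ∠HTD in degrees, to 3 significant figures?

152°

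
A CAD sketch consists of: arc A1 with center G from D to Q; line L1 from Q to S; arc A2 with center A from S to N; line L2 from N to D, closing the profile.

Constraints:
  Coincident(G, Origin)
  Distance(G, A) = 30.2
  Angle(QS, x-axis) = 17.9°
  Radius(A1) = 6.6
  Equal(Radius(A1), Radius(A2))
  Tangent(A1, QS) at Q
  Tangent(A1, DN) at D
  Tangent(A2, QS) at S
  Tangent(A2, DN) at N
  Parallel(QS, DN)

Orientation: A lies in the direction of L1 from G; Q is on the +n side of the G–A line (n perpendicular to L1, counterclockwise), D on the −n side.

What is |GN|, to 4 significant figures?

30.91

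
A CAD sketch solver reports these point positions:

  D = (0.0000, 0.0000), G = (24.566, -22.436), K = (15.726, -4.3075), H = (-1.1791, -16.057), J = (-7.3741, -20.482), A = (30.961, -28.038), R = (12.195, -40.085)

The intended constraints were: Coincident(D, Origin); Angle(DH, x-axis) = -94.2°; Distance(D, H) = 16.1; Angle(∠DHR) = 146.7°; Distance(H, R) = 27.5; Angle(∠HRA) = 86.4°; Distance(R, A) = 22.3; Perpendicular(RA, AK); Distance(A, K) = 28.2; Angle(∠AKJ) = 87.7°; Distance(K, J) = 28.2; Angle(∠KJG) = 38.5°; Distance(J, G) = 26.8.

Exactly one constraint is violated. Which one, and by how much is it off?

Distance(J, G) = 26.8 — off by 5.20.

D = (0.00, 0.00) ✓; DH at -94.20° ✓; |DH| = 16.10 ✓; ∠DHR = 146.7° ✓; |HR| = 27.50 ✓; ∠HRA = 86.40° ✓; |RA| = 22.30 ✓; ∠(RA, AK) = 90.00° ✓; |AK| = 28.20 ✓; ∠AKJ = 87.70° ✓; |KJ| = 28.20 ✓; ∠KJG = 38.50° ✓; |JG| = 32.00 ✗.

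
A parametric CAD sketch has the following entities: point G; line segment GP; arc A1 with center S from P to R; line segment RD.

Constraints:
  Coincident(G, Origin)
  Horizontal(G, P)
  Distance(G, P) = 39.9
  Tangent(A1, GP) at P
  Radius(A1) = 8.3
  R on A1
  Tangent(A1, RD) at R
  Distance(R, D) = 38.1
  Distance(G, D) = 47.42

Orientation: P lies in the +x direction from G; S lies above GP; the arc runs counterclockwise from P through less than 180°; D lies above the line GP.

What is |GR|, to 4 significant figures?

48.16

G is at the origin; G and P share the same y with |GP| = 39.9 and P on the +x side, so P = (39.90, 0.000). Tangency of A1 to GP means the radius SP is perpendicular to GP, so S = P + (0, 8.3) = (39.90, 8.300). Since SR ⟂ RD (tangency), |SD| = √(8.3² + 38.1²) = 38.99 regardless of where R sits on A1. So D lies on both circle(G, 47.42) and circle(S, 38.99); the above-GP intersection is D = (21.10, 42.46). R is the foot of the tangent from D: R = (46.15, 13.76).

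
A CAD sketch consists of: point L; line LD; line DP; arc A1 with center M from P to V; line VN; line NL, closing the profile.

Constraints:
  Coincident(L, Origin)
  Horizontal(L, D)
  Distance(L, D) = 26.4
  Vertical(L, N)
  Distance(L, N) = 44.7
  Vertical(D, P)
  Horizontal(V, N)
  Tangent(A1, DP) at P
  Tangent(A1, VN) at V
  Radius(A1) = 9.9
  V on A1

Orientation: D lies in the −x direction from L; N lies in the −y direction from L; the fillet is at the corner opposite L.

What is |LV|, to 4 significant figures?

47.65

L is at the origin; L and D share the same y with |LD| = 26.4 and D on the −x side, so D = (-26.40, 0.000). LN is vertical with |LN| = 44.7 and N on the −y side, so N = (0.000, -44.70). The virtual corner opposite L is at (-26.40, -44.70). Since A1 is tangent to DP there, MP ⟂ DP and tangency of A1 to VN means the radius MV is perpendicular to VN, with radius 9.9, so the center M sits 9.9 in from both sides at M = (-16.50, -34.80). That places the tangent points at P = (-26.40, -34.80) on DP and V = (-16.50, -44.70) on VN. Then |LV| = |V − L| = 47.65.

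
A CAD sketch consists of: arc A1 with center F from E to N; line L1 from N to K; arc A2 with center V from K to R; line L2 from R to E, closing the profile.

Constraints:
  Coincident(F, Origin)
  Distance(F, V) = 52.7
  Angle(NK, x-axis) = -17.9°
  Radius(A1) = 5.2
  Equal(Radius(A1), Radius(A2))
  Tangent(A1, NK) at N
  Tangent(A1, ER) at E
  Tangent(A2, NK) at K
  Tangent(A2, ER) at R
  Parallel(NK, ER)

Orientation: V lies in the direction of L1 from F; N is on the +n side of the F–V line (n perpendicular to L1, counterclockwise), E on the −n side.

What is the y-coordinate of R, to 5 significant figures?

-21.146

The slot axis is L1's direction at -17.9°, so u = (cos -17.9°, sin -17.9°) = (0.95159, -0.30736) and n = (−sin -17.9°, cos -17.9°) = (0.30736, 0.95159). F is at the origin and V lies 52.7 along u from F, so V = 52.7·u = (50.149, -16.198). Tangency of A1 to both parallel lines with radius 5.2 puts N and E at F ± 5.2·n: N = (1.5983, 4.9483), E = (-1.5983, -4.9483). Equal radii place K and R the same way about V: K = V + 5.2·n = (51.747, -11.249), R = V − 5.2·n = (48.551, -21.146). So R.y = -21.146.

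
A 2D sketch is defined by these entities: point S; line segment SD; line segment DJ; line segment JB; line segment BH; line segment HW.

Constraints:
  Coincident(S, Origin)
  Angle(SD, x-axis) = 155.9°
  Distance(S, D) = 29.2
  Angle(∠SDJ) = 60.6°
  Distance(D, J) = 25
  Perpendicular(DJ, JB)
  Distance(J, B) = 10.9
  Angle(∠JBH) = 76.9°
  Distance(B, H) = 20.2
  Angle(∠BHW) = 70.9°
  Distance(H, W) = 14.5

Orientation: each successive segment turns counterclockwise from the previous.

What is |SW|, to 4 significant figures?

31.41

S is at the origin; SD runs at 155.9° with length 29.2, so D = (-26.65, 11.92). ∠SDJ = 60.6° gives DJ at -84.70° from the x-axis; with |DJ| = 25.0, J = (-24.35, -12.97). DJ ⟂ JB, so JB runs at 5.300°; with |JB| = 10.9, B = (-13.49, -11.96). ∠JBH = 76.9° gives BH at 108.4° from the x-axis; with |BH| = 20.2, H = (-19.87, 7.204). ∠BHW = 70.9° gives HW at -142.5° from the x-axis; with |HW| = 14.5, W = (-31.37, -1.623). Then |SW| = |W − S| = 31.41.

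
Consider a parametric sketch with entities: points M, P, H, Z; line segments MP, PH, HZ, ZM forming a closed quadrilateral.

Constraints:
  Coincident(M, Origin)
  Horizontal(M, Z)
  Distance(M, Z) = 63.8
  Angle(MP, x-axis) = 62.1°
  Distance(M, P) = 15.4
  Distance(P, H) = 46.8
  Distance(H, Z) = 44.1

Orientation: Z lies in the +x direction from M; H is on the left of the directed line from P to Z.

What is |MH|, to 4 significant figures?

60.88

Checks: M.y = 0.00, Z.y = 0.00 ✓; |PH| = 46.80 ✓; |HZ| = 44.10 ✓.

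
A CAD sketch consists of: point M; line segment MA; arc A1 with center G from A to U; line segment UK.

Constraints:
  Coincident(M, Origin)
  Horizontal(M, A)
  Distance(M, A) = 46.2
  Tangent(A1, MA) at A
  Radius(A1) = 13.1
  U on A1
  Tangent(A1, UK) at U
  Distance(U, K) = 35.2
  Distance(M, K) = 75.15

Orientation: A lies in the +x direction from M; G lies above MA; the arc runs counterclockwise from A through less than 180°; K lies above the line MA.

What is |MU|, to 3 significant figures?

60.9

Checks: |GU| = 13.10 ✓; ∠(GU, UK) = 90.00° ✓; |UK| = 35.20 ✓; |MK| = 75.15 ✓.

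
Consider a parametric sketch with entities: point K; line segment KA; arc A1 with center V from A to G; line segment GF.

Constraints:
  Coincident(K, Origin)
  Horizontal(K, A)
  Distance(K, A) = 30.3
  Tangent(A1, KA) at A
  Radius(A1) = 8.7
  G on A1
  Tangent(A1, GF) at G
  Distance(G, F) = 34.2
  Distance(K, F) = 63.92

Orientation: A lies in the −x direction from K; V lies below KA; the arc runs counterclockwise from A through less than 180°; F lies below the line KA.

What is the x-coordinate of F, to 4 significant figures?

-53.02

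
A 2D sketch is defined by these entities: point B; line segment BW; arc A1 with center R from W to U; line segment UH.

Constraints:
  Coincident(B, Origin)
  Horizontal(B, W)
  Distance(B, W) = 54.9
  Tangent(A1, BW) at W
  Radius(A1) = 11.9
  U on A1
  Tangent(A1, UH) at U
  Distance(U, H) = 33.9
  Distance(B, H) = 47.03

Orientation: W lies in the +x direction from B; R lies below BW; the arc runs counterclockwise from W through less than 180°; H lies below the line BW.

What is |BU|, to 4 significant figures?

44.74

B is at the origin; B and W share the same y with |BW| = 54.9 and W on the +x side, so W = (54.90, 0.000). A1 meets BW tangentially, so RW is at right angles to BW, so R = W + (0, -11.9) = (54.90, -11.90). Since RU ⟂ UH (tangency), |RH| = √(11.9² + 33.9²) = 35.93 regardless of where U sits on A1. So H lies on both circle(B, 47.03) and circle(R, 35.93); the below-BW intersection is H = (29.12, -36.93). U is the foot of the tangent from H: U = (44.25, -6.590).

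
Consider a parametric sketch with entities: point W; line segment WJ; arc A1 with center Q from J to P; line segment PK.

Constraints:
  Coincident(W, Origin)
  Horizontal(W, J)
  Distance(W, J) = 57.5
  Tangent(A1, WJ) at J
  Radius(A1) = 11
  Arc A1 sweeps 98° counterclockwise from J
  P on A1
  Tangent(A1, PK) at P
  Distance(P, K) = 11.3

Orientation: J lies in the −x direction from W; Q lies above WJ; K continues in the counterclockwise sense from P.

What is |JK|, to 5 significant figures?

25.486

W is at the origin; WJ is horizontal with |WJ| = 57.5 and J on the −x side, so J = (-57.500, 0.0000). The tangent condition forces QJ to be normal to WJ, so Q = J + (0, 11) = (-57.500, 11.000). On A1, J sits at bearing -90° from Q; a 98° counterclockwise sweep puts P at bearing 8°, so P = Q + 11.0·(cos 8°, sin 8°) = (-46.607, 12.531). Tangency of A1 to PK means the radius QP is perpendicular to PK, so PK runs along (−sin 8°, cos 8°); with |PK| = 11.3, K = (-48.180, 23.721). Then |JK| = |K − J| = 25.486.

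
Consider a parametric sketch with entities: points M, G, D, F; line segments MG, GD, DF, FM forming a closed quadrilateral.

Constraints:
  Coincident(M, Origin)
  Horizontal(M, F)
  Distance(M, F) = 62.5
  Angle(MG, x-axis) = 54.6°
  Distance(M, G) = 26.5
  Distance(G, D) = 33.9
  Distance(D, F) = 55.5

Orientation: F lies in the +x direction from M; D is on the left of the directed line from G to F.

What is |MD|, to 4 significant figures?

60.39

Checks: |MF| = 62.50 ✓; |MG| = 26.50 ✓; |GD| = 33.90 ✓; |DF| = 55.50 ✓.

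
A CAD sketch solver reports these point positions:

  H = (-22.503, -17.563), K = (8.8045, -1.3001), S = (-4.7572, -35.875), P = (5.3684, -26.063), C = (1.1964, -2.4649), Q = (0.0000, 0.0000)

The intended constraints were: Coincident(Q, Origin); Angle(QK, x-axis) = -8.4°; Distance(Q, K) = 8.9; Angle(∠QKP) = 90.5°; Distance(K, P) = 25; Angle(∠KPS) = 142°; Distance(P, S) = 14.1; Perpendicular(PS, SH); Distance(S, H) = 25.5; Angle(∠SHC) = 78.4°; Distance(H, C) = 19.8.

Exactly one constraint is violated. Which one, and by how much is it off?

Distance(H, C) = 19.8 — off by 8.30.

Q = (0.00, 0.00) ✓; QK at -8.400° ✓; |QK| = 8.900 ✓; ∠QKP = 90.50° ✓; |KP| = 25.00 ✓; ∠KPS = 142.0° ✓; |PS| = 14.10 ✓; ∠(PS, SH) = 90.00° ✓; |SH| = 25.50 ✓; ∠SHC = 78.40° ✓; |HC| = 28.10 ✗.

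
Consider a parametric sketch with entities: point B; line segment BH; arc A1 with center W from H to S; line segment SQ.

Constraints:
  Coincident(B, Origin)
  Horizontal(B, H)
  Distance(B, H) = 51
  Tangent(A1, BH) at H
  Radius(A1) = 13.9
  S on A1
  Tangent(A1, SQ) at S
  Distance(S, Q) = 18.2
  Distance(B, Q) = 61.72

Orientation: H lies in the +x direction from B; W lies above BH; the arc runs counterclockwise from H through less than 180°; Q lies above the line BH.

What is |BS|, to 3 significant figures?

65.7

Checks: |WS| = 13.90 ✓; ∠(WS, SQ) = 90.00° ✓; |SQ| = 18.20 ✓; |BQ| = 61.72 ✓.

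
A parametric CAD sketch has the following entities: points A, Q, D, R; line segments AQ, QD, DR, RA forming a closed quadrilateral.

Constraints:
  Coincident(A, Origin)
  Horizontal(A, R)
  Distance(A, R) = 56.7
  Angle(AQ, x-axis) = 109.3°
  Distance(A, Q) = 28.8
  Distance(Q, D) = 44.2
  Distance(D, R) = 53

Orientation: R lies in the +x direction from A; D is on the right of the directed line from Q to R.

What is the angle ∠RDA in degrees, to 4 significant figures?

95.92°

A is at the origin; A and R share the same y with |AR| = 56.7 and R in +x, so R = (56.7, 0). AQ runs at 109.3° with |AQ| = 28.8, so Q = (-9.519, 27.18). D is determined by |QD| = 44.2 and |DR| = 53.0 together: it lies at the intersection of circle(Q, 44.2) and circle(R, 53.0). With |QR| = 71.58, the foot of the radical line on QR is 29.82 from Q and the perpendicular offset is √(44.2² − 29.82²) = 32.63. Taking the right-of-QR solution: D = (5.673, -14.33).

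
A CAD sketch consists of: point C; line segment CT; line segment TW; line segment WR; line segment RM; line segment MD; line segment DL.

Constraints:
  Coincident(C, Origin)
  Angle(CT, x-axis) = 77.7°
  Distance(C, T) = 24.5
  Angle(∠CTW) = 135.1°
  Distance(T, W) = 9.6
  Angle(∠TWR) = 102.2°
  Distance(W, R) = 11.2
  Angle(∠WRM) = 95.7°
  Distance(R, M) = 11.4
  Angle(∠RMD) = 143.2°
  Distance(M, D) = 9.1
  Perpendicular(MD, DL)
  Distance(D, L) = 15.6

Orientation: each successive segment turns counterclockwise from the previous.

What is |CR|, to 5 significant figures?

30.000

C is at the origin; CT runs at 77.7° with length 24.5, so T = (5.2192, 23.938). ∠CTW = 135.1° gives TW at 122.60° from the x-axis; with |TW| = 9.6, W = (0.047045, 32.025). ∠TWR = 102.2° gives WR at -159.60° from the x-axis; with |WR| = 11.2, R = (-10.451, 28.121). Then |CR| = |R − C| = 30.000.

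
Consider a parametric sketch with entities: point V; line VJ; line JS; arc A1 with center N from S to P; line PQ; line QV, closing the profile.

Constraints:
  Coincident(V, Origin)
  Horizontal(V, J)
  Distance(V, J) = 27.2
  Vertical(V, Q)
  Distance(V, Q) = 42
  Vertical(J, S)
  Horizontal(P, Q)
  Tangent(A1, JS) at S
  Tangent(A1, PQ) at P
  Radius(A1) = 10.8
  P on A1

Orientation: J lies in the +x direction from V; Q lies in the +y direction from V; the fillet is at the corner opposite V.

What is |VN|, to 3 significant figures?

35.2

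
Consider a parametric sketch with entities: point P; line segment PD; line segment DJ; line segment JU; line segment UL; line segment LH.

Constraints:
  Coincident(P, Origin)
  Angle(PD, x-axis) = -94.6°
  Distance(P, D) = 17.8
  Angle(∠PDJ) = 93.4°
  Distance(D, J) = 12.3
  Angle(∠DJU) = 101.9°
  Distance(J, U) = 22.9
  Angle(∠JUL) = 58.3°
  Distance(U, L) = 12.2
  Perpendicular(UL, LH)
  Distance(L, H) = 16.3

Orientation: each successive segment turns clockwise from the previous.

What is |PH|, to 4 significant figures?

19.15

P is at the origin; PD runs at -94.6° with length 17.8, so D = (-1.428, -17.74). ∠PDJ = 93.4° gives DJ at 178.8° from the x-axis; with |DJ| = 12.3, J = (-13.72, -17.49). ∠DJU = 101.9° gives JU at 100.7° from the x-axis; with |JU| = 22.9, U = (-17.98, 5.017). ∠JUL = 58.3° gives UL at -21.00° from the x-axis; with |UL| = 12.2, L = (-6.587, 0.6447). UL is perpendicular to LH, so LH runs at -111.0°; with |LH| = 16.3, H = (-12.43, -14.57). Then |PH| = |H − P| = 19.15.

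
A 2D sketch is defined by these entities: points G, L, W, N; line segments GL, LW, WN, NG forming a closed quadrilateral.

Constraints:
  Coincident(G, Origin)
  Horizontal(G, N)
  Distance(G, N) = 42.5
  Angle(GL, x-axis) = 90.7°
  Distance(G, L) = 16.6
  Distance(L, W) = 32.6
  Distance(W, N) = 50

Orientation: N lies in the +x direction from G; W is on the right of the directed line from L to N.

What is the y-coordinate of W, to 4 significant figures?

-15.65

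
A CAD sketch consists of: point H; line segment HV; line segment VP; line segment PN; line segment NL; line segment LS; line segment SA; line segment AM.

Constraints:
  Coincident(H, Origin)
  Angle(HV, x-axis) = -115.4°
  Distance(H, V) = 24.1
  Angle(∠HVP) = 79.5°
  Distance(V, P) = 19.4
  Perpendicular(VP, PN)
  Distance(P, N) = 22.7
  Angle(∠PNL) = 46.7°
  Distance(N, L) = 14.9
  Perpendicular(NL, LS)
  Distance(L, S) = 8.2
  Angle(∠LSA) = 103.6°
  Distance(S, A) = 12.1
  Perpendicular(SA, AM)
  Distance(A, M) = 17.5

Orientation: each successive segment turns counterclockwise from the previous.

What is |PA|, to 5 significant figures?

13.581

H is at the origin; HV runs at -115.4° with length 24.1, so V = (-10.337, -21.770). ∠HVP = 79.5° gives VP at -14.900° from the x-axis; with |VP| = 19.4, P = (8.4104, -26.759). VP ⟂ PN, so PN runs at 75.100°; with |PN| = 22.7, N = (14.247, -4.8220). ∠PNL = 46.7° gives NL at -151.60° from the x-axis; with |NL| = 14.9, L = (1.1405, -11.909). NL is perpendicular to LS, so LS runs at -61.600°; with |LS| = 8.2, S = (5.0406, -19.122). ∠LSA = 103.6° gives SA at 14.800° from the x-axis; with |SA| = 12.1, A = (16.739, -16.031). Then |PA| = |A − P| = 13.581.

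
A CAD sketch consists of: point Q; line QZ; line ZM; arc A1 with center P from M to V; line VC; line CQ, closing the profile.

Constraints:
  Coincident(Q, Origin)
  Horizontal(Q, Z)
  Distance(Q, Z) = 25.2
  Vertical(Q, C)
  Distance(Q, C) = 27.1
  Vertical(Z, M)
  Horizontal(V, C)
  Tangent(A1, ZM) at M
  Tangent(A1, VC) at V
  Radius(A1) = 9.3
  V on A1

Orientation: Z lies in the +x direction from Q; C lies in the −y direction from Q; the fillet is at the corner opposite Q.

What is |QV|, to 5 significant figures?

31.420

Q is at the origin; Q and Z share the same y with |QZ| = 25.2 and Z on the +x side, so Z = (25.200, 0.0000). QC is vertical with |QC| = 27.1 and C on the −y side, so C = (0.0000, -27.100). The virtual corner opposite Q is at (25.200, -27.100). Tangency of A1 to ZM means the radius PM is perpendicular to ZM and A1 meets VC tangentially, so PV is at right angles to VC, with radius 9.3, so the center P sits 9.3 in from both sides at P = (15.900, -17.800). That places the tangent points at M = (25.200, -17.800) on ZM and V = (15.900, -27.100) on VC. Then |QV| = |V − Q| = 31.420.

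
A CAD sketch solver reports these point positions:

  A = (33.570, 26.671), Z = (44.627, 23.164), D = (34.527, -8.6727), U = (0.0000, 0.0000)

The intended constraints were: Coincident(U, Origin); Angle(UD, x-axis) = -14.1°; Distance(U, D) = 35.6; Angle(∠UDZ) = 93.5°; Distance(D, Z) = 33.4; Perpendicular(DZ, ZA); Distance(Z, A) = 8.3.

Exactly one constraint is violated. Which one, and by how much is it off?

Distance(Z, A) = 8.3 — off by 3.30.

U = (0.00, 0.00) ✓; UD at -14.10° ✓; |UD| = 35.60 ✓; ∠UDZ = 93.50° ✓; |DZ| = 33.40 ✓; ∠(DZ, ZA) = 90.00° ✓; |ZA| = 11.60 ✗.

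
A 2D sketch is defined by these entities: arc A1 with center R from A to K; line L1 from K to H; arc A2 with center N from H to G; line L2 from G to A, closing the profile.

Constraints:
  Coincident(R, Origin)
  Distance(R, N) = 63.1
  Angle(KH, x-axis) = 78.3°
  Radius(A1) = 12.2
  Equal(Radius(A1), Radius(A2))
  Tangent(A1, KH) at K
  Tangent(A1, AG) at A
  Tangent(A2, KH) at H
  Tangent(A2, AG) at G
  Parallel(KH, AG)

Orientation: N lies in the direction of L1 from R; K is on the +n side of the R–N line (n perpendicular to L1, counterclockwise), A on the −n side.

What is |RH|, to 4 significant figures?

64.27

Tangency of A1 to both parallel lines with radius 12.2 puts K and A at R ± 12.2·n: K = (-11.95, 2.474), A = (11.95, -2.474). Equal radii place H and G the same way about N: H = N + 12.2·n = (0.8494, 64.26), G = N − 12.2·n = (24.74, 59.31). Then |RH| = |H − R| = 64.27.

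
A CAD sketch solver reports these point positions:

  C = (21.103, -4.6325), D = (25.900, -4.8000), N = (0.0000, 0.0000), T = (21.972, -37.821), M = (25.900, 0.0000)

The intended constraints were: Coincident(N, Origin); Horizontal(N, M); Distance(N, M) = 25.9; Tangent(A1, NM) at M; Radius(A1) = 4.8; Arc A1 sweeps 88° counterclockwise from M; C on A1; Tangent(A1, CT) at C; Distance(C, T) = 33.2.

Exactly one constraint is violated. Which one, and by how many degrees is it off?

Tangent(A1, CT) at C — off by 3.50°.

N = (0.00, 0.00) ✓; N.y = 0.00, M.y = 0.00 ✓; |NM| = 25.90 ✓; ∠(DM, MN) = 90.00° ✓; |DM| = 4.800 ✓; bearing(D→C) − bearing(D→M) = 88.00° ✓; |DC| = 4.800 ✓; ∠(DC, CT) = 86.50° ✗; |CT| = 33.20 ✓.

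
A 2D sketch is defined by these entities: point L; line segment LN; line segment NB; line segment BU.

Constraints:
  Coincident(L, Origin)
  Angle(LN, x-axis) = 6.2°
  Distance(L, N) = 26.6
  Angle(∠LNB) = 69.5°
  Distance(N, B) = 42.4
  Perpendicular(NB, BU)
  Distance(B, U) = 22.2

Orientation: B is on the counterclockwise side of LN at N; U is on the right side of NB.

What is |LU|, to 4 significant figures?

57.57

L is at the origin; LN runs at 6.2° with length 26.6, so N = 26.6·(cos 6.2°, sin 6.2°) = (26.44, 2.873). ∠LNB = 69.5°, so NB runs at 6.2° + (180° − 69.5°) = 116.7° from the x-axis; with |NB| = 42.4, B = N + 42.4·(cos 116.7°, sin 116.7°) = (7.393, 40.75). NB is perpendicular to BU; with |BU| = 22.2 on the right of NB, U = B + 22.2·(0.8934, 0.4493) = (27.23, 50.73). Then |LU| = |U − L| = 57.57.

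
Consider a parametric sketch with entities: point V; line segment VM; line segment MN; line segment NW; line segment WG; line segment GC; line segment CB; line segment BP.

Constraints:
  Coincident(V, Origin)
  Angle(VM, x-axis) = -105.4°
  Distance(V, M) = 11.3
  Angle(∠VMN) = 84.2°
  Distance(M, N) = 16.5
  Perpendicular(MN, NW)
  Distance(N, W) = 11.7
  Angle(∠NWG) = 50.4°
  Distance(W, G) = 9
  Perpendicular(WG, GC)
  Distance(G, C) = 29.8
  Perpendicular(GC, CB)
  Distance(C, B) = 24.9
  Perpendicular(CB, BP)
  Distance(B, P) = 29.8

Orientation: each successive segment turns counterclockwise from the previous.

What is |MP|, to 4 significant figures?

36.10

V is at the origin; VM runs at -105.4° with length 11.3, so M = (-3.001, -10.89). ∠VMN = 84.2° gives MN at -9.600° from the x-axis; with |MN| = 16.5, N = (13.27, -13.65). MN ⟂ NW, so NW runs at 80.40°; with |NW| = 11.7, W = (15.22, -2.110). ∠NWG = 50.4° gives WG at -150.0° from the x-axis; with |WG| = 9.0, G = (7.425, -6.610). The perpendicularity gives GC at right angles to WG, so GC runs at -60.00°; with |GC| = 29.8, C = (22.33, -32.42). GC is perpendicular to CB, so CB runs at 30.00°; with |CB| = 24.9, B = (43.89, -19.97). CB ⟂ BP, so BP runs at 120.0°; with |BP| = 29.8, P = (28.99, 5.840). Then |MP| = |P − M| = 36.10.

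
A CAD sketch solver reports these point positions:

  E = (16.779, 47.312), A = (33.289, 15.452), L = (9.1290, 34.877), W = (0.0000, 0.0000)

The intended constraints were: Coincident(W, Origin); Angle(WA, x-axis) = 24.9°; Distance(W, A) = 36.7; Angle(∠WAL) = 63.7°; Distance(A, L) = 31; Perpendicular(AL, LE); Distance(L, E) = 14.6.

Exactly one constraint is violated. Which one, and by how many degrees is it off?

Perpendicular(AL, LE) — off by 7.20°.

W = (0.00, 0.00) ✓; WA at 24.90° ✓; |WA| = 36.70 ✓; ∠WAL = 63.70° ✓; |AL| = 31.00 ✓; ∠(AL, LE) = 82.80° ✗; |LE| = 14.60 ✓.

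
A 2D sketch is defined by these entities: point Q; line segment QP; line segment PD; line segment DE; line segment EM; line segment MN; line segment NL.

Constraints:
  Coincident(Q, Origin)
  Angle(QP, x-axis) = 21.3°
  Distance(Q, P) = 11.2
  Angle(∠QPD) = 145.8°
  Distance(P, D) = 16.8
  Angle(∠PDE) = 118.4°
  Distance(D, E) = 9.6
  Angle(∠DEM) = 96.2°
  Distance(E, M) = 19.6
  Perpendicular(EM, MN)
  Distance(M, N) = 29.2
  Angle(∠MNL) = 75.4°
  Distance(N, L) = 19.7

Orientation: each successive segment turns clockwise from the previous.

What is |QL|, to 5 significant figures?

23.998

Q is at the origin; QP runs at 21.3° with length 11.2, so P = (10.435, 4.0684). ∠QPD = 145.8° gives PD at -12.900° from the x-axis; with |PD| = 16.8, D = (26.811, 0.31781). ∠PDE = 118.4° gives DE at -74.500° from the x-axis; with |DE| = 9.6, E = (29.376, -8.9330). ∠DEM = 96.2° gives EM at -158.30° from the x-axis; with |EM| = 19.6, M = (11.165, -16.180). The perpendicularity gives MN at right angles to EM, so MN runs at 111.70°; with |MN| = 29.2, N = (0.36881, 10.951). ∠MNL = 75.4° gives NL at 7.1000° from the x-axis; with |NL| = 19.7, L = (19.918, 13.386). Then |QL| = |L − Q| = 23.998.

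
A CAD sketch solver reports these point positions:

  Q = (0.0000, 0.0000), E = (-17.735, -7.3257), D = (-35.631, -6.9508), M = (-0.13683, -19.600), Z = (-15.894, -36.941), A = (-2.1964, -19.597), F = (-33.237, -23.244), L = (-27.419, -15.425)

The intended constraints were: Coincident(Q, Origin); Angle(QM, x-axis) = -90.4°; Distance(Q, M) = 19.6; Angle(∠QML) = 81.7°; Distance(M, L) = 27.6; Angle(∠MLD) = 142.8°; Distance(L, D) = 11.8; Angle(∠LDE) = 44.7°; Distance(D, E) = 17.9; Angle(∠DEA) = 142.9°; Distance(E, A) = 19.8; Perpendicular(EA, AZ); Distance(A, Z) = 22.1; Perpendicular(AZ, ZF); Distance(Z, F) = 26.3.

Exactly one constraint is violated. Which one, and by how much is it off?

Distance(Z, F) = 26.3 — off by 4.20.

Q = (0.00, 0.00) ✓; QM at -90.40° ✓; |QM| = 19.60 ✓; ∠QML = 81.70° ✓; |ML| = 27.60 ✓; ∠MLD = 142.8° ✓; |LD| = 11.80 ✓; ∠LDE = 44.70° ✓; |DE| = 17.90 ✓; ∠DEA = 142.9° ✓; |EA| = 19.80 ✓; ∠(EA, AZ) = 90.00° ✓; |AZ| = 22.10 ✓; ∠(AZ, ZF) = 90.00° ✓; |ZF| = 22.10 ✗.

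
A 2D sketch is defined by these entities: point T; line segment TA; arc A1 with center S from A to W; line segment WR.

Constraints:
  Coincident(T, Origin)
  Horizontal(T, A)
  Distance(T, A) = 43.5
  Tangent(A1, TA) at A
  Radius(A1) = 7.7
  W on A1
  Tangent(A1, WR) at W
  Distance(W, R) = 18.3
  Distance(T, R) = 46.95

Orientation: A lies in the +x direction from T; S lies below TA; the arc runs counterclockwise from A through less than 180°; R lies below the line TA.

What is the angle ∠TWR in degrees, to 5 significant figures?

111.93°

T is at the origin; TA is horizontal with |TA| = 43.5 and A on the +x side, so A = (43.500, 0.0000). Since A1 is tangent to TA there, SA ⟂ TA, so S = A + (0, -7.7) = (43.500, -7.7000). Since SW ⟂ WR (tangency), |SR| = √(7.7² + 18.3²) = 19.854 regardless of where W sits on A1. So R lies on both circle(T, 46.95) and circle(S, 19.854); the below-TA intersection is R = (38.475, -26.907). W is the foot of the tangent from R: W = (35.878, -8.7926).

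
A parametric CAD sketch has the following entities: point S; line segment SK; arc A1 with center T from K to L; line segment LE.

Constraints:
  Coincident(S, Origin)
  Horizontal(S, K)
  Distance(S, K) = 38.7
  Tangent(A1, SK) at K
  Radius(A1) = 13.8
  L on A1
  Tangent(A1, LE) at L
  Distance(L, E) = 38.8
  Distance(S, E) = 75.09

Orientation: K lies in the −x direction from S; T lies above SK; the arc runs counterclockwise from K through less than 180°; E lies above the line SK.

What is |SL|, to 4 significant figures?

36.54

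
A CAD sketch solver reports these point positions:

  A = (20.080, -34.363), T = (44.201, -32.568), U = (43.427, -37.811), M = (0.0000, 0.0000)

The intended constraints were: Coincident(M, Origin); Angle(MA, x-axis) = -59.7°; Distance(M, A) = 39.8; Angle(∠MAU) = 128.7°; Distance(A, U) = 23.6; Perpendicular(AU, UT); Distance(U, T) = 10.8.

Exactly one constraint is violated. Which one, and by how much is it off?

Distance(U, T) = 10.8 — off by 5.50.

M = (0.00, 0.00) ✓; MA at -59.70° ✓; |MA| = 39.80 ✓; ∠MAU = 128.7° ✓; |AU| = 23.60 ✓; ∠(AU, UT) = 90.00° ✓; |UT| = 5.300 ✗.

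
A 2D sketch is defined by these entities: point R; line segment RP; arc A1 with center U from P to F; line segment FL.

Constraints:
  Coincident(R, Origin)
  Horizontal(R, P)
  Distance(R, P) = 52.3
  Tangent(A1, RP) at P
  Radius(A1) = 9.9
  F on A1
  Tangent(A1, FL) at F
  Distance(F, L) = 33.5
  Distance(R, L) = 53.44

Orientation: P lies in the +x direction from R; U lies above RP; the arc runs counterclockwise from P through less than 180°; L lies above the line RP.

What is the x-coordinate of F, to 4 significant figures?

59.18

R is at the origin; R and P share the same y with |RP| = 52.3 and P on the +x side, so P = (52.30, 0.000). Since A1 is tangent to RP there, UP ⟂ RP, so U = P + (0, 9.9) = (52.30, 9.900). Since UF ⟂ FL (tangency), |UL| = √(9.9² + 33.5²) = 34.93 regardless of where F sits on A1. So L lies on both circle(R, 53.44) and circle(U, 34.93); the above-RP intersection is L = (35.09, 40.30). F is the foot of the tangent from L: F = (59.18, 17.02).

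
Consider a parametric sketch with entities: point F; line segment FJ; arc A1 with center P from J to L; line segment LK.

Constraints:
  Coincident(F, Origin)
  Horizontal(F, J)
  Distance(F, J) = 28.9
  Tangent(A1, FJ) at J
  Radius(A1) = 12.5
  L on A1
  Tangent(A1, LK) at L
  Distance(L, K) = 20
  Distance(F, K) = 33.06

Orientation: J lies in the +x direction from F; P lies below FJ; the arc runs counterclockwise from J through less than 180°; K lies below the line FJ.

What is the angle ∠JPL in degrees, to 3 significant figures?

80.8°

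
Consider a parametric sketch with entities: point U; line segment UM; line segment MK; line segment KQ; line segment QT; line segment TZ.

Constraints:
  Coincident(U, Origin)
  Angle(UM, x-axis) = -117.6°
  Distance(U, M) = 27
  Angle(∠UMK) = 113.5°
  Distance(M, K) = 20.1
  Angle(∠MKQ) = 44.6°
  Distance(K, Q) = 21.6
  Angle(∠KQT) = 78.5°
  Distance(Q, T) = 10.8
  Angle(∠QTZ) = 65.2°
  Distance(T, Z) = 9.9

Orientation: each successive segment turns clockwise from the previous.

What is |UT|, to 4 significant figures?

20.96

U is at the origin; UM runs at -117.6° with length 27.0, so M = (-12.51, -23.93). ∠UMK = 113.5° gives MK at 175.9° from the x-axis; with |MK| = 20.1, K = (-32.56, -22.49). ∠MKQ = 44.6° gives KQ at 40.50° from the x-axis; with |KQ| = 21.6, Q = (-16.13, -8.462). ∠KQT = 78.5° gives QT at -61.00° from the x-axis; with |QT| = 10.8, T = (-10.90, -17.91). Then |UT| = |T − U| = 20.96.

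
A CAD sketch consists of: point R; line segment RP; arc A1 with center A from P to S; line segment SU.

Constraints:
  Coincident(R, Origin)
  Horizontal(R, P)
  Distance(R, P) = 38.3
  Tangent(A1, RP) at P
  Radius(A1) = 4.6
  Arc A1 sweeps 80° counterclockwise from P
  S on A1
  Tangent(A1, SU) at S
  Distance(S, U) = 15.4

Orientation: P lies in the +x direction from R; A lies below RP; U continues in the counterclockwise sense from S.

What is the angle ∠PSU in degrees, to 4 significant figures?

140.0°

R is at the origin; R and P share the same y with |RP| = 38.3 and P on the +x side, so P = (38.30, 0.000). A1 meets RP tangentially, so AP is at right angles to RP, so A = P + (0, -4.6) = (38.30, -4.600). On A1, P sits at bearing 90° from A; an 80° counterclockwise sweep puts S at bearing 170°, so S = A + 4.6·(cos 170°, sin 170°) = (33.77, -3.801). Since A1 is tangent to SU there, AS ⟂ SU, so SU runs along (−sin 170°, cos 170°); with |SU| = 15.4, U = (31.10, -18.97). Then cos ∠PSU = SP·SU / (|SP||SU|), giving 140.0°.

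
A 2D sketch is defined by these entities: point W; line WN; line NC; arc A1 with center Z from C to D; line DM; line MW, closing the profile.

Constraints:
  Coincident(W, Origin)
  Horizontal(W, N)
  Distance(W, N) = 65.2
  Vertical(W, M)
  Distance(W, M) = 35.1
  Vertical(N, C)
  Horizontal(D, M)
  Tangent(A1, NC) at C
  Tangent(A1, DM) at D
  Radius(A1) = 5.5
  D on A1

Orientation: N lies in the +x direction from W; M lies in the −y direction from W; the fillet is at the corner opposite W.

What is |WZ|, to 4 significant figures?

66.64

W and M share the same x with |WM| = 35.1 and M on the −y side, so M = (0.000, -35.10). The virtual corner opposite W is at (65.20, -35.10). The tangent condition forces ZC to be normal to NC and A1 meets DM tangentially, so ZD is at right angles to DM, with radius 5.5, so the center Z sits 5.5 in from both sides at Z = (59.70, -29.60). Then |WZ| = |Z − W| = 66.64.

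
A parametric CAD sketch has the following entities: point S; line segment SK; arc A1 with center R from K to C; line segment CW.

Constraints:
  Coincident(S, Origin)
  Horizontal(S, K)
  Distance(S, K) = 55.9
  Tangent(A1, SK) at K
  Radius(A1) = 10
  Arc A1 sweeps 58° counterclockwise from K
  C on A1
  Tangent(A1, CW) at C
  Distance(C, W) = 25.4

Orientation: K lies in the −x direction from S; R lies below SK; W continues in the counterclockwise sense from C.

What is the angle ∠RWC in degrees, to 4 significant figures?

21.49°

S is at the origin; S and K share the same y with |SK| = 55.9 and K on the −x side, so K = (-55.90, 0.000). The tangent condition forces RK to be normal to SK, so R = K + (0, -10) = (-55.90, -10.00). On A1, K sits at bearing 90° from R; a 58° counterclockwise sweep puts C at bearing 148°, so C = R + 10.0·(cos 148°, sin 148°) = (-64.38, -4.701). A1 meets CW tangentially, so RC is at right angles to CW, so CW runs along (−sin 148°, cos 148°); with |CW| = 25.4, W = (-77.84, -26.24). Then cos ∠RWC = WR·WC / (|WR||WC|), giving 21.49°.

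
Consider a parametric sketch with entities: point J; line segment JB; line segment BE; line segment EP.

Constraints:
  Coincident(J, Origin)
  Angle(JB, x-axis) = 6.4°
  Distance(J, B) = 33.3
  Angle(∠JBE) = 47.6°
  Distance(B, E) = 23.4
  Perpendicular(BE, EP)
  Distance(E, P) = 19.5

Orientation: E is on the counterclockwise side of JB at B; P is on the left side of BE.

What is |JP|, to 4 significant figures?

5.178

∠JBE = 47.6°, so BE runs at 6.4° + (180° − 47.6°) = 138.8° from the x-axis; with |BE| = 23.4, E = B + 23.4·(cos 138.8°, sin 138.8°) = (15.49, 19.13). BE ⟂ EP; with |EP| = 19.5 on the left of BE, P = E + 19.5·(-0.6587, -0.7524) = (2.642, 4.453). Then |JP| = |P − J| = 5.178.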